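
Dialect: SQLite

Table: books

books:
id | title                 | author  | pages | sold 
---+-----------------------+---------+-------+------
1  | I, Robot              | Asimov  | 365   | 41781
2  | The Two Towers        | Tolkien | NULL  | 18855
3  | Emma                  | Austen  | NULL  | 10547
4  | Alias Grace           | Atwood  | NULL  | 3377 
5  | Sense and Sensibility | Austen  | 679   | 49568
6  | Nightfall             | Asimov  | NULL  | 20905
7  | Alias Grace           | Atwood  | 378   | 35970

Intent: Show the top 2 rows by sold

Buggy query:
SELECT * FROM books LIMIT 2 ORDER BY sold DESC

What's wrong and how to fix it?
Bug: LIMIT must come after ORDER BY

Fix: Swap the clauses: ORDER BY first, then LIMIT

Corrected query:
SELECT * FROM books ORDER BY sold DESC LIMIT 2

Result:
id | title                 | author | pages | sold 
---+-----------------------+--------+-------+------
5  | Sense and Sensibility | Austen | 679   | 49568
1  | I, Robot              | Asimov | 365   | 41781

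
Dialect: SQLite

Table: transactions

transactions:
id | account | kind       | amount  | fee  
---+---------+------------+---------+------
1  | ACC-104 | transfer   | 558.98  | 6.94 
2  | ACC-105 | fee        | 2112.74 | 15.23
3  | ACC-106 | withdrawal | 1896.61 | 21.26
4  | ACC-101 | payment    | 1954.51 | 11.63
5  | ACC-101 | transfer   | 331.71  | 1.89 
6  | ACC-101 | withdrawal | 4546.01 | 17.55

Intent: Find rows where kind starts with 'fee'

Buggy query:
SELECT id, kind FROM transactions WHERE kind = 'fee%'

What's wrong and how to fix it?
Bug: '=' compares the literal string including the % character; pattern matching needs LIKE

Fix: Replace '=' with LIKE so 'fee%' is treated as a pattern

Corrected query:
SELECT id, kind FROM transactions WHERE kind LIKE 'fee%'

Result:
id | kind
---+-----
2  | fee 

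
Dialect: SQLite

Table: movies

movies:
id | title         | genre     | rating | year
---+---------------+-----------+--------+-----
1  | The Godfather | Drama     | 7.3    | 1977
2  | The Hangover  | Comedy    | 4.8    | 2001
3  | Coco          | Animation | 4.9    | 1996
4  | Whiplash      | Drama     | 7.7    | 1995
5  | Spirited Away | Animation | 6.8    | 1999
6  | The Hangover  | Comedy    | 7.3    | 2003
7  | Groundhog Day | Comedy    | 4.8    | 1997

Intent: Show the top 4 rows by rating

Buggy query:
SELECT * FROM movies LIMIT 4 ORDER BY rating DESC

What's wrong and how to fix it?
Bug: ORDER BY cannot follow LIMIT; LIMIT is the final clause

Fix: Sort with ORDER BY, then apply LIMIT

Corrected query:
SELECT * FROM movies ORDER BY rating DESC LIMIT 4

Result:
id | title         | genre     | rating | year
---+---------------+-----------+--------+-----
4  | Whiplash      | Drama     | 7.7    | 1995
1  | The Godfather | Drama     | 7.3    | 1977
6  | The Hangover  | Comedy    | 7.3    | 2003
5  | Spirited Away | Animation | 6.8    | 1999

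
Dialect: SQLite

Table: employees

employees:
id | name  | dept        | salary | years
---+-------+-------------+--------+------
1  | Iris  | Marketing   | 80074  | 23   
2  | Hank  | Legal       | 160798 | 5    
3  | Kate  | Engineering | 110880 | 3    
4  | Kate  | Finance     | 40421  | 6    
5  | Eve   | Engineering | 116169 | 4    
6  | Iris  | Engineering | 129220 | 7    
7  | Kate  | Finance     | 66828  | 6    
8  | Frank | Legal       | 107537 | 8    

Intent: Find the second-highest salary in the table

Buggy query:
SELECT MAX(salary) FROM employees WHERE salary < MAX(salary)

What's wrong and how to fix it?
Bug: The inner MAX is an aggregate inside WHERE, which is not allowed

Fix: Compute the overall MAX in a subquery, then take MAX of rows below it

Corrected query:
SELECT MAX(salary) FROM employees WHERE salary < (SELECT MAX(salary) FROM employees)

Result:
MAX(salary)
-----------
129220     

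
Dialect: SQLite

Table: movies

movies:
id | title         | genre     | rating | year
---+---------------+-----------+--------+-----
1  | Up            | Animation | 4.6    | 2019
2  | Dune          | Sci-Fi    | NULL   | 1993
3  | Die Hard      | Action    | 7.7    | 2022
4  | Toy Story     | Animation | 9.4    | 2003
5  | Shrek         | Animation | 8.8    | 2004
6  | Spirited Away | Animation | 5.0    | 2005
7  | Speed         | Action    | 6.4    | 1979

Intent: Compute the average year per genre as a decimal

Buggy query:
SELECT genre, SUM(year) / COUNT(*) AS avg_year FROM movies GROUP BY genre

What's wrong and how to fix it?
Bug: Both operands are integers, so '/' performs integer division and truncates

Fix: Cast one side to REAL so the division keeps the fractional part

Corrected query:
SELECT genre, SUM(year) * 1.0 / COUNT(*) AS avg_year FROM movies GROUP BY genre

Result:
genre     | avg_year
----------+---------
Action    | 2000.5  
Animation | 2007.75 
Sci-Fi    | 1993    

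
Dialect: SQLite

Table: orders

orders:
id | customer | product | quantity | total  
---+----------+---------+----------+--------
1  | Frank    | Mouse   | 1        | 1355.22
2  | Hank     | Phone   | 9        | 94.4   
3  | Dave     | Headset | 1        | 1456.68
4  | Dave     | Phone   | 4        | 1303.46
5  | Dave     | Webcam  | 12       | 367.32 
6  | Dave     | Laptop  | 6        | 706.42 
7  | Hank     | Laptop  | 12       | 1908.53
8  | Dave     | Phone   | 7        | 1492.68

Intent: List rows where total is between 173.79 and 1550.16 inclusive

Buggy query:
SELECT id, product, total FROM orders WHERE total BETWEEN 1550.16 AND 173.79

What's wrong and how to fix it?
Bug: BETWEEN expects the lower bound first; with 1550.16 AND 173.79 the range is empty

Fix: Swap the bounds so the smaller value comes first

Corrected query:
SELECT id, product, total FROM orders WHERE total BETWEEN 173.79 AND 1550.16

Result:
id | product | total  
---+---------+--------
1  | Mouse   | 1355.22
3  | Headset | 1456.68
4  | Phone   | 1303.46
5  | Webcam  | 367.32 
6  | Laptop  | 706.42 
8  | Phone   | 1492.68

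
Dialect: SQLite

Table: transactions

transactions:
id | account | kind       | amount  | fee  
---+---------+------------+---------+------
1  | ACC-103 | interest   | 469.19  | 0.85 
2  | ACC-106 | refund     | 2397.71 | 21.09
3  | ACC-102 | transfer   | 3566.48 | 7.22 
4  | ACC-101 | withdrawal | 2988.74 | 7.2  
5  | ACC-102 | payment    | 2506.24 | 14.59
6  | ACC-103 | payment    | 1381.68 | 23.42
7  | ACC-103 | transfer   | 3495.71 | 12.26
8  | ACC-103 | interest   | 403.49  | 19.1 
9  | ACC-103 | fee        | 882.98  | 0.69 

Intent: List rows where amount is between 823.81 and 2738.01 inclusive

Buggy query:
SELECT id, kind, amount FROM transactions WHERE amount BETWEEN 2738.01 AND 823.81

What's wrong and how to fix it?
Bug: The bounds are reversed; BETWEEN a AND b requires a <= b to match anything

Fix: Swap the bounds so the smaller value comes first

Corrected query:
SELECT id, kind, amount FROM transactions WHERE amount BETWEEN 823.81 AND 2738.01

Result:
id | kind    | amount 
---+---------+--------
2  | refund  | 2397.71
5  | payment | 2506.24
6  | payment | 1381.68
9  | fee     | 882.98 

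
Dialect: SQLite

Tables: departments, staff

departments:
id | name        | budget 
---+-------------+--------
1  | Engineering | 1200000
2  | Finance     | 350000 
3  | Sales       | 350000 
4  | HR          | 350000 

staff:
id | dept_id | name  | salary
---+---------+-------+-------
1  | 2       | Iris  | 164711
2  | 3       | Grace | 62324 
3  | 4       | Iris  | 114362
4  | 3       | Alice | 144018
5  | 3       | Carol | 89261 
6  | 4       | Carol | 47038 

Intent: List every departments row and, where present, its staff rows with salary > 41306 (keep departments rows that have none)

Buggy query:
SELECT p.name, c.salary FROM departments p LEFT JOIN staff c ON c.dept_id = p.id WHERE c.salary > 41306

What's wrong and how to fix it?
Bug: Filtering c.salary in WHERE discards the NULL rows produced by LEFT JOIN, turning it into an inner join

Fix: Put 'c.salary > 41306' in the JOIN's ON clause instead of WHERE

Corrected query:
SELECT p.name, c.salary FROM departments p LEFT JOIN staff c ON c.dept_id = p.id AND c.salary > 41306

Result:
name        | salary
------------+-------
Engineering | NULL  
Finance     | 164711
Sales       | 62324 
Sales       | 89261 
Sales       | 144018
HR          | 47038 
HR          | 114362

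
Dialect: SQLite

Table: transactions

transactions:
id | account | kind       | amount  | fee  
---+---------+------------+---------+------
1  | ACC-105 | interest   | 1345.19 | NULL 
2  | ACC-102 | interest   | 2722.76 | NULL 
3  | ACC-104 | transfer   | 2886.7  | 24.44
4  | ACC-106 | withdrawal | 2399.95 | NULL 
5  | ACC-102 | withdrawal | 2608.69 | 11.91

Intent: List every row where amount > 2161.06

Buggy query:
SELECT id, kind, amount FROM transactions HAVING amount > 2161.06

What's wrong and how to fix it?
Bug: This is a non-aggregate query (no GROUP BY, no aggregates), so in SQLite the HAVING clause is invalid here; a row-level condition belongs in WHERE

Fix: Use WHERE for row-level filtering

Corrected query:
SELECT id, kind, amount FROM transactions WHERE amount > 2161.06

Result:
id | kind       | amount 
---+------------+--------
2  | interest   | 2722.76
3  | transfer   | 2886.7 
4  | withdrawal | 2399.95
5  | withdrawal | 2608.69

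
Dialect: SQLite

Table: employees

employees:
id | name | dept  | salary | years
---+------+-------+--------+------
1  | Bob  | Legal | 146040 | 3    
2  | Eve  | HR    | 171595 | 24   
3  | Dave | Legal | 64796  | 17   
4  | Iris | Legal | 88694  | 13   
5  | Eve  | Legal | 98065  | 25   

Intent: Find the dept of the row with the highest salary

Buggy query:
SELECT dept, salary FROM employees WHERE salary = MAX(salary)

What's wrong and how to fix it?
Bug: MAX(salary) is an aggregate and cannot be used directly in WHERE

Fix: Wrap MAX in a scalar subquery so WHERE compares against a single value

Corrected query:
SELECT dept, salary FROM employees WHERE salary = (SELECT MAX(salary) FROM employees)

Result:
dept | salary
-----+-------
HR   | 171595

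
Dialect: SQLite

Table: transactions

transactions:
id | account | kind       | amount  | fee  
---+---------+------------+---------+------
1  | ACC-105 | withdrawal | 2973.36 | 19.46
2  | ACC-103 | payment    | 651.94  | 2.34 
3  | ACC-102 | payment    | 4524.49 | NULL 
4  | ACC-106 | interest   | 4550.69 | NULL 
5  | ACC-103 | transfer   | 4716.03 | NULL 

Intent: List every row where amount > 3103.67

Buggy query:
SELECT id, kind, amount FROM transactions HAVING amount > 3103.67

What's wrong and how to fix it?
Bug: This is a non-aggregate query (no GROUP BY, no aggregates), so in SQLite the HAVING clause is invalid here; a row-level condition belongs in WHERE

Fix: Use WHERE for row-level filtering

Corrected query:
SELECT id, kind, amount FROM transactions WHERE amount > 3103.67

Result:
id | kind     | amount 
---+----------+--------
3  | payment  | 4524.49
4  | interest | 4550.69
5  | transfer | 4716.03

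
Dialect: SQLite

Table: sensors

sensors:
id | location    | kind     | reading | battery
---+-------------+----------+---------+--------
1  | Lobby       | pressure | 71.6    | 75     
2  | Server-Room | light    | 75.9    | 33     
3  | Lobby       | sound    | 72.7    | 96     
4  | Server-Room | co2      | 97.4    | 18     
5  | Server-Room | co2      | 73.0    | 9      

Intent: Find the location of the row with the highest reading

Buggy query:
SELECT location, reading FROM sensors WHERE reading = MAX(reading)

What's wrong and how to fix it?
Bug: WHERE is evaluated per row; an aggregate over the whole table isn't defined there

Fix: Wrap MAX in a scalar subquery so WHERE compares against a single value

Corrected query:
SELECT location, reading FROM sensors WHERE reading = (SELECT MAX(reading) FROM sensors)

Result:
location    | reading
------------+--------
Server-Room | 97.4   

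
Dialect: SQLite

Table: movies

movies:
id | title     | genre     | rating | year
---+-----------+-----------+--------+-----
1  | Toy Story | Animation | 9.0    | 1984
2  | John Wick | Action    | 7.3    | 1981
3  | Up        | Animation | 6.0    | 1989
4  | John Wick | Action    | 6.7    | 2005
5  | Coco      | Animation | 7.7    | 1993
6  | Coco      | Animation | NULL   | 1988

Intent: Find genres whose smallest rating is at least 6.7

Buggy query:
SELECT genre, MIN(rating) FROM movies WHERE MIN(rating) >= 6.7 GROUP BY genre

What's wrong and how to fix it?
Bug: MIN() in WHERE is a misuse of aggregate

Fix: Use HAVING for the per-group MIN condition

Corrected query:
SELECT genre, MIN(rating) FROM movies GROUP BY genre HAVING MIN(rating) >= 6.7

Result:
genre  | MIN(rating)
-------+------------
Action | 6.7        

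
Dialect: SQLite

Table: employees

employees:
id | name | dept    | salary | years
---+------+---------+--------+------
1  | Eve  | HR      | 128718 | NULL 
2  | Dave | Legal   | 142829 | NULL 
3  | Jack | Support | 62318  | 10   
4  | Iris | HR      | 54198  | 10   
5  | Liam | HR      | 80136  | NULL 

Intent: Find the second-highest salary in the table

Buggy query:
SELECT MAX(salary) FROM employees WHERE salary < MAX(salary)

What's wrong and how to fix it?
Bug: The inner MAX is an aggregate inside WHERE, which is not allowed

Fix: Compute the overall MAX in a subquery, then take MAX of rows below it

Corrected query:
SELECT MAX(salary) FROM employees WHERE salary < (SELECT MAX(salary) FROM employees)

Result:
MAX(salary)
-----------
128718     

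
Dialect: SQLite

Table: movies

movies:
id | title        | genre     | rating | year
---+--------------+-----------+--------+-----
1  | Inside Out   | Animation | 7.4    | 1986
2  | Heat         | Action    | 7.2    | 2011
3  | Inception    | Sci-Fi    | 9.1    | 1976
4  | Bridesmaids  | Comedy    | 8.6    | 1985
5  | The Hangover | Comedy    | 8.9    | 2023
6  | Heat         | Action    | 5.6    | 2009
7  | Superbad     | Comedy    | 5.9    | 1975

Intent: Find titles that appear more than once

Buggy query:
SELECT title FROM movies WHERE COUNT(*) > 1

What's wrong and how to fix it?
Bug: WHERE can't reference COUNT(*); aggregates are computed after WHERE

Fix: Group first, then use HAVING for the count condition

Corrected query:
SELECT title FROM movies GROUP BY title HAVING COUNT(*) > 1

Result:
title
-----
Heat 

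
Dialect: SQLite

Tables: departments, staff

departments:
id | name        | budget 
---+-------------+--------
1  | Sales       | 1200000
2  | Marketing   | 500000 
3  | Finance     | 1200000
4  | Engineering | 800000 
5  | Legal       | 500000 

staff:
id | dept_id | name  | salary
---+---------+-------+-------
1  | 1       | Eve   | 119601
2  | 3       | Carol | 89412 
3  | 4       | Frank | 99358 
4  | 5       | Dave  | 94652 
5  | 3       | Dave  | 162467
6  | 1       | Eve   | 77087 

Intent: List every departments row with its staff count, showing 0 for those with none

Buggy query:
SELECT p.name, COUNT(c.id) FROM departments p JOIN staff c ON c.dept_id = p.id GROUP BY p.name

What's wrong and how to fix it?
Bug: INNER JOIN drops departments rows that have no matching staff rows

Fix: Use LEFT JOIN so parents without children still appear (COUNT(c.id) gives 0)

Corrected query:
SELECT p.name, COUNT(c.id) FROM departments p LEFT JOIN staff c ON c.dept_id = p.id GROUP BY p.name

Result:
name        | COUNT(c.id)
------------+------------
Engineering | 1          
Finance     | 2          
Legal       | 1          
Marketing   | 0          
Sales       | 2          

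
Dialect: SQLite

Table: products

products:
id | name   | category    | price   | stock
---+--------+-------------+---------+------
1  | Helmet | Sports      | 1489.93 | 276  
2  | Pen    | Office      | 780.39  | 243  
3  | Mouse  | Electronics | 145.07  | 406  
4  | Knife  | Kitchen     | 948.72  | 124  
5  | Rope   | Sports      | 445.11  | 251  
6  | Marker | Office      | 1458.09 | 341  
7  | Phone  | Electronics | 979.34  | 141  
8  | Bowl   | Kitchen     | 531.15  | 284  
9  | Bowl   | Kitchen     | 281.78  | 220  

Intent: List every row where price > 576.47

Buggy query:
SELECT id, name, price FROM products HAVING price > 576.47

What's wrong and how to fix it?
Bug: This is a non-aggregate query (no GROUP BY, no aggregates), so in SQLite the HAVING clause is invalid here; a row-level condition belongs in WHERE

Fix: Replace HAVING with WHERE since the condition applies to individual rows

Corrected query:
SELECT id, name, price FROM products WHERE price > 576.47

Result:
id | name   | price  
---+--------+--------
1  | Helmet | 1489.93
2  | Pen    | 780.39 
4  | Knife  | 948.72 
6  | Marker | 1458.09
7  | Phone  | 979.34 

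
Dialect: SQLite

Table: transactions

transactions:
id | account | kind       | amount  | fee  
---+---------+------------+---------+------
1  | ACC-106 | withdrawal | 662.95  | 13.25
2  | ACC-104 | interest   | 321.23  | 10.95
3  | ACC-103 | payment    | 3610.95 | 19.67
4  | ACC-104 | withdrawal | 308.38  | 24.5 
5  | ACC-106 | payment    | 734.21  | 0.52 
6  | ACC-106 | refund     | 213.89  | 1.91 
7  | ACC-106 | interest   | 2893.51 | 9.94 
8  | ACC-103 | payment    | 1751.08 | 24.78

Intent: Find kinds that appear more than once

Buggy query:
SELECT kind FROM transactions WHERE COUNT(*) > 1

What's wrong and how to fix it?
Bug: COUNT(*) is an aggregate and cannot be used in WHERE

Fix: GROUP BY kind, then filter groups with HAVING COUNT(*) > 1

Corrected query:
SELECT kind FROM transactions GROUP BY kind HAVING COUNT(*) > 1

Result:
kind      
----------
interest  
payment   
withdrawal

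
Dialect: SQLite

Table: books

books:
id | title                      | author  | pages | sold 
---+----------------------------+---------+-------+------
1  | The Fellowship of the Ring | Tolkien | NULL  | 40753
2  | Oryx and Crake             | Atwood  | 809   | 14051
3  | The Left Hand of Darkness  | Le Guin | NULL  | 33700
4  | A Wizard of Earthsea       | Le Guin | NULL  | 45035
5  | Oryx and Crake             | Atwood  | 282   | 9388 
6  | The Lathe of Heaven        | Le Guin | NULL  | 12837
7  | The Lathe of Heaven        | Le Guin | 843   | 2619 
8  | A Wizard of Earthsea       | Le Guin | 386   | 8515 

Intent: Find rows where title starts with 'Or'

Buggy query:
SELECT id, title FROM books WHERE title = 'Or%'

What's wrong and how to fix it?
Bug: '=' compares the literal string including the % character; pattern matching needs LIKE

Fix: Replace '=' with LIKE so 'Or%' is treated as a pattern

Corrected query:
SELECT id, title FROM books WHERE title LIKE 'Or%'

Result:
id | title         
---+---------------
2  | Oryx and Crake
5  | Oryx and Crake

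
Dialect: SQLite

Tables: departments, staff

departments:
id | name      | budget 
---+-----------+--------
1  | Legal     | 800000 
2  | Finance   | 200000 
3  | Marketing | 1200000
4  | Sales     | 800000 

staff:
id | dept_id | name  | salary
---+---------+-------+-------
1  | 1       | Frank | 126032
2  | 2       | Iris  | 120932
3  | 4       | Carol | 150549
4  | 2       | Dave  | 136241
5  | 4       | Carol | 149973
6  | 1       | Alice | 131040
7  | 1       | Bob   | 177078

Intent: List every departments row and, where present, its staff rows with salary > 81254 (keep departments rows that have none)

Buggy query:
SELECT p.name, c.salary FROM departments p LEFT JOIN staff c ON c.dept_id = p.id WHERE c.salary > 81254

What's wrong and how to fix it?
Bug: Filtering c.salary in WHERE discards the NULL rows produced by LEFT JOIN, turning it into an inner join

Fix: Move the right-table condition into the ON clause so unmatched parents are kept

Corrected query:
SELECT p.name, c.salary FROM departments p LEFT JOIN staff c ON c.dept_id = p.id AND c.salary > 81254

Result:
name      | salary
----------+-------
Legal     | 126032
Legal     | 131040
Legal     | 177078
Finance   | 120932
Finance   | 136241
Marketing | NULL  
Sales     | 149973
Sales     | 150549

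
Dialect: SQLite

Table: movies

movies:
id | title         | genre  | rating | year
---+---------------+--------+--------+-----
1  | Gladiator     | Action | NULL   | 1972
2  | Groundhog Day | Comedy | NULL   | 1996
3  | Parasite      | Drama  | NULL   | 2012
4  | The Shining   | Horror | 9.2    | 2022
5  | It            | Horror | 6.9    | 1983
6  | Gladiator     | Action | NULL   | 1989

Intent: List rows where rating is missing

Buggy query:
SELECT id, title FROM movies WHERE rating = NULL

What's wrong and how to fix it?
Bug: '= NULL' is always unknown in SQL three-valued logic, so no rows match

Fix: Replace '= NULL' with 'IS NULL'

Corrected query:
SELECT id, title FROM movies WHERE rating IS NULL

Result:
id | title        
---+--------------
1  | Gladiator    
2  | Groundhog Day
3  | Parasite     
6  | Gladiator    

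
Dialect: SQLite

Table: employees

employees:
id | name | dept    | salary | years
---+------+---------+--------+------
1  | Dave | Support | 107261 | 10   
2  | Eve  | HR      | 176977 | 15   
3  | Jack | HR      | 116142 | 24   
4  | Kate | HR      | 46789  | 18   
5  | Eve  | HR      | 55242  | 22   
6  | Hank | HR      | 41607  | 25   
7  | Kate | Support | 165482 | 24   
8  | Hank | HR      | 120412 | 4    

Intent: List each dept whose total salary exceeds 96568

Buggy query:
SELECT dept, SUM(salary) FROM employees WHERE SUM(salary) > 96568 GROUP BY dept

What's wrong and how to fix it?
Bug: Aggregate functions cannot appear in a WHERE clause

Fix: Move the aggregate condition to a HAVING clause

Corrected query:
SELECT dept, SUM(salary) FROM employees GROUP BY dept HAVING SUM(salary) > 96568

Result:
dept    | SUM(salary)
--------+------------
HR      | 557169     
Support | 272743     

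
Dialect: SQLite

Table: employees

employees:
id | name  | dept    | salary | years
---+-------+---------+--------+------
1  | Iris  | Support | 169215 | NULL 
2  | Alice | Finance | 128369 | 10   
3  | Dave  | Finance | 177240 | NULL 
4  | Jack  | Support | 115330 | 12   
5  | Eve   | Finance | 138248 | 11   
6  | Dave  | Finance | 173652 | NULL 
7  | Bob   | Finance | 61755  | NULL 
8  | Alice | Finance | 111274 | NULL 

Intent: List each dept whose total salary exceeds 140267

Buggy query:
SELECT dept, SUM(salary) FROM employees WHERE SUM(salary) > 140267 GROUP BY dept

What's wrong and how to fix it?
Bug: WHERE runs before GROUP BY, so aggregates aren't available there

Fix: Use HAVING (which filters groups after aggregation) instead of WHERE

Corrected query:
SELECT dept, SUM(salary) FROM employees GROUP BY dept HAVING SUM(salary) > 140267

Result:
dept    | SUM(salary)
--------+------------
Finance | 790538     
Support | 284545     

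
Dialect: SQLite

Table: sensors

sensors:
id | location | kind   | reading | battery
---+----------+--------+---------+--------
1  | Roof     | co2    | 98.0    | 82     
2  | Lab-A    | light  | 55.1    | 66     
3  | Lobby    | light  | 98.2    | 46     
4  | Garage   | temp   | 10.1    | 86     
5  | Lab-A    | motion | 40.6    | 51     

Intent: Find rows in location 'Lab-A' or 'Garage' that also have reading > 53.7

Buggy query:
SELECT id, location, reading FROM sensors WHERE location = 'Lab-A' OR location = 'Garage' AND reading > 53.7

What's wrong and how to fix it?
Bug: Without parentheses, AND is evaluated before OR, so the reading filter only applies to the 'Garage' branch

Fix: Add parentheses around the OR so the AND applies to both alternatives

Corrected query:
SELECT id, location, reading FROM sensors WHERE (location = 'Lab-A' OR location = 'Garage') AND reading > 53.7

Result:
id | location | reading
---+----------+--------
2  | Lab-A    | 55.1   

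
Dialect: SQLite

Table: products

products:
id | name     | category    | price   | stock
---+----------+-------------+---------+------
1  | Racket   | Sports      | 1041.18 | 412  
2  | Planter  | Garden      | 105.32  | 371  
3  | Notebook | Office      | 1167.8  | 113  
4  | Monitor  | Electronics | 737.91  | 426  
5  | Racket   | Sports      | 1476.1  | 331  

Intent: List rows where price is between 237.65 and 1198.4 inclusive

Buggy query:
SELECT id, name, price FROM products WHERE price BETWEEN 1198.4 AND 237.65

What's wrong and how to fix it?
Bug: The bounds are reversed; BETWEEN a AND b requires a <= b to match anything

Fix: Write BETWEEN 237.65 AND 1198.4

Corrected query:
SELECT id, name, price FROM products WHERE price BETWEEN 237.65 AND 1198.4

Result:
id | name     | price  
---+----------+--------
1  | Racket   | 1041.18
3  | Notebook | 1167.8 
4  | Monitor  | 737.91 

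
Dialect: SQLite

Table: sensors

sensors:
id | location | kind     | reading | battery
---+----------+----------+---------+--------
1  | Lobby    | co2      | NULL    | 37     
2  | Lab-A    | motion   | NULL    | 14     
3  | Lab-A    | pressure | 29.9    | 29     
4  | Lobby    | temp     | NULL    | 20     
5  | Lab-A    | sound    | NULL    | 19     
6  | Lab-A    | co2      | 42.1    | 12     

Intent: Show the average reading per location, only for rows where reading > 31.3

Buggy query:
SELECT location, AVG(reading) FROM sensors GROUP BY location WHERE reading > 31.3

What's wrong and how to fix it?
Bug: WHERE cannot follow GROUP BY

Fix: Move the WHERE clause before GROUP BY

Corrected query:
SELECT location, AVG(reading) FROM sensors WHERE reading > 31.3 GROUP BY location

Result:
location | AVG(reading)
---------+-------------
Lab-A    | 42.1        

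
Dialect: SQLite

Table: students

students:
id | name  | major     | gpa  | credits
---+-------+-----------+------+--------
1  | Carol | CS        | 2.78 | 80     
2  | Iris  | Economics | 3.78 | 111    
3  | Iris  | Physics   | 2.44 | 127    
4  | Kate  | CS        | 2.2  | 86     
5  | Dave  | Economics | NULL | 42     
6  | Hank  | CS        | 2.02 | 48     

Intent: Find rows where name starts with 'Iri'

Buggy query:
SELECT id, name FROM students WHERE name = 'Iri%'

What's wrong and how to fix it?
Bug: '=' compares the literal string including the % character; pattern matching needs LIKE

Fix: Use LIKE for wildcard pattern matching

Corrected query:
SELECT id, name FROM students WHERE name LIKE 'Iri%'

Result:
id | name
---+-----
2  | Iris
3  | Iris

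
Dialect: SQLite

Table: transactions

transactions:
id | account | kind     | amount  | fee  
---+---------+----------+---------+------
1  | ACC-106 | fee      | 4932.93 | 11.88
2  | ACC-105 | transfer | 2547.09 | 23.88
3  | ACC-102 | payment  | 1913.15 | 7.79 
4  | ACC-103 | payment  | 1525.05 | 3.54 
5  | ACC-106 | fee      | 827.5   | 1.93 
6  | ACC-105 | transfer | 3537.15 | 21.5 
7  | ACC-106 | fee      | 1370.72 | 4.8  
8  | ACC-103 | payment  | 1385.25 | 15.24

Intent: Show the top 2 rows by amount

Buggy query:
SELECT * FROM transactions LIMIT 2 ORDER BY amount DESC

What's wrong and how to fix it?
Bug: ORDER BY cannot follow LIMIT; LIMIT is the final clause

Fix: Swap the clauses: ORDER BY first, then LIMIT

Corrected query:
SELECT * FROM transactions ORDER BY amount DESC LIMIT 2

Result:
id | account | kind     | amount  | fee  
---+---------+----------+---------+------
1  | ACC-106 | fee      | 4932.93 | 11.88
6  | ACC-105 | transfer | 3537.15 | 21.5 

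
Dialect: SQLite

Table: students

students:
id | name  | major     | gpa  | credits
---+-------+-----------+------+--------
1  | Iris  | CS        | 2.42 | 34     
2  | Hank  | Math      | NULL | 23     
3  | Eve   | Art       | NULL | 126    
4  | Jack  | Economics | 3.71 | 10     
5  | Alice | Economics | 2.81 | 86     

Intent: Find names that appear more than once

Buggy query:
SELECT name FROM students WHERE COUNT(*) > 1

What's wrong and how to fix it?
Bug: WHERE can't reference COUNT(*); aggregates are computed after WHERE

Fix: GROUP BY name, then filter groups with HAVING COUNT(*) > 1

Corrected query:
SELECT name FROM students GROUP BY name HAVING COUNT(*) > 1

Result:
(no rows)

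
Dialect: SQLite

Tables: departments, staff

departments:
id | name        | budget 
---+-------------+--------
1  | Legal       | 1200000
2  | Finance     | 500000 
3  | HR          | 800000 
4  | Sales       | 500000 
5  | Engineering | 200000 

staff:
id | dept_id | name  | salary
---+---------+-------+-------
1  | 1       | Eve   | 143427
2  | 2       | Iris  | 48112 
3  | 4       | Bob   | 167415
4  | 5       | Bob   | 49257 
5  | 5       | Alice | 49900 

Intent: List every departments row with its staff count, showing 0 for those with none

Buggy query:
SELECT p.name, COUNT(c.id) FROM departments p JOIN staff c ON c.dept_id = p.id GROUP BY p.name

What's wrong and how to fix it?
Bug: INNER JOIN drops departments rows that have no matching staff rows

Fix: Use LEFT JOIN so parents without children still appear (COUNT(c.id) gives 0)

Corrected query:
SELECT p.name, COUNT(c.id) FROM departments p LEFT JOIN staff c ON c.dept_id = p.id GROUP BY p.name

Result:
name        | COUNT(c.id)
------------+------------
Engineering | 2          
Finance     | 1          
HR          | 0          
Legal       | 1          
Sales       | 1          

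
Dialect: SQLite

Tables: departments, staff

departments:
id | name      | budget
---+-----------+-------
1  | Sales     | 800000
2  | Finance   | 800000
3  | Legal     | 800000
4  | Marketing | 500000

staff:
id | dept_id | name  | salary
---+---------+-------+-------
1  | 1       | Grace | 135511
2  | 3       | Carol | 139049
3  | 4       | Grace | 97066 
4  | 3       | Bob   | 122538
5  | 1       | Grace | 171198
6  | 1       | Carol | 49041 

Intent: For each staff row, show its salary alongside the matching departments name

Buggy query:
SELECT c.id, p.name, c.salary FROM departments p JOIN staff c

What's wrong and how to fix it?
Bug: Missing join condition: each staff row is matched to all departments rows instead of just its own

Fix: Add ON c.dept_id = p.id to the JOIN

Corrected query:
SELECT c.id, p.name, c.salary FROM departments p JOIN staff c ON c.dept_id = p.id

Result:
id | name      | salary
---+-----------+-------
1  | Sales     | 135511
2  | Legal     | 139049
3  | Marketing | 97066 
4  | Legal     | 122538
5  | Sales     | 171198
6  | Sales     | 49041 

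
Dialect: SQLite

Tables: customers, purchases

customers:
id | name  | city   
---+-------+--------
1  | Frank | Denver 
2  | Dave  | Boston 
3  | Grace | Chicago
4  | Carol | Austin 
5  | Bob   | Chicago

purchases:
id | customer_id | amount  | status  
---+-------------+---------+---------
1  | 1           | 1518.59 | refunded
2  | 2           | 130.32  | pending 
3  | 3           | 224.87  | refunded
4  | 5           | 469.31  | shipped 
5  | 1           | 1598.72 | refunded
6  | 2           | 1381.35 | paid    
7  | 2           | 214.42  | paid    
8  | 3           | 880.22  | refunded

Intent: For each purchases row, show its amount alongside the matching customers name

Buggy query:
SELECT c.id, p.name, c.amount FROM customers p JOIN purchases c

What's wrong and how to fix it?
Bug: JOIN with no ON clause produces a cartesian product; every purchases row pairs with every customers row

Fix: Specify the join condition linking the foreign key to the parent id

Corrected query:
SELECT c.id, p.name, c.amount FROM customers p JOIN purchases c ON c.customer_id = p.id

Result:
id | name  | amount 
---+-------+--------
1  | Frank | 1518.59
2  | Dave  | 130.32 
3  | Grace | 224.87 
4  | Bob   | 469.31 
5  | Frank | 1598.72
6  | Dave  | 1381.35
7  | Dave  | 214.42 
8  | Grace | 880.22 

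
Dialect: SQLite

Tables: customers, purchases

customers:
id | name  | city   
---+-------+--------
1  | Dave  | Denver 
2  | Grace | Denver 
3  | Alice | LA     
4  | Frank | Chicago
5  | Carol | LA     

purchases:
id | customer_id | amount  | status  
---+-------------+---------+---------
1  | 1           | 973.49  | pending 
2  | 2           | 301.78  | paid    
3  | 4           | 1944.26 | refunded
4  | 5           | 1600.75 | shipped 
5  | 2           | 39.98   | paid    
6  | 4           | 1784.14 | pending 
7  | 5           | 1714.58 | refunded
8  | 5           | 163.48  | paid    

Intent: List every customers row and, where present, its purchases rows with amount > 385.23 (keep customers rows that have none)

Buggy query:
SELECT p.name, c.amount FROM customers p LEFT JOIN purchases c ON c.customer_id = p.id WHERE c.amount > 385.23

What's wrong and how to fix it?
Bug: A WHERE condition on the right-hand table after LEFT JOIN drops unmatched parents

Fix: Put 'c.amount > 385.23' in the JOIN's ON clause instead of WHERE

Corrected query:
SELECT p.name, c.amount FROM customers p LEFT JOIN purchases c ON c.customer_id = p.id AND c.amount > 385.23

Result:
name  | amount 
------+--------
Dave  | 973.49 
Grace | NULL   
Alice | NULL   
Frank | 1784.14
Frank | 1944.26
Carol | 1600.75
Carol | 1714.58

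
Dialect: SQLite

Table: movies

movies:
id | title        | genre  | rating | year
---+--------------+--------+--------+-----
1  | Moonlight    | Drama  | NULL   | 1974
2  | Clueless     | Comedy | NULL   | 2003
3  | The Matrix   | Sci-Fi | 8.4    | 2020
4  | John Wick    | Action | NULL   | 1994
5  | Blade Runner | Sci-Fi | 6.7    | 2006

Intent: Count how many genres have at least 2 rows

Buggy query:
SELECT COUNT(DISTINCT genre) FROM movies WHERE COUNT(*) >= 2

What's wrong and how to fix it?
Bug: WHERE filters individual rows, not groups, so a group-level COUNT is invalid there

Fix: Group first with HAVING COUNT(*) >= 2, then COUNT the resulting groups

Corrected query:
SELECT COUNT(*) FROM (SELECT genre FROM movies GROUP BY genre HAVING COUNT(*) >= 2)

Result:
COUNT(*)
--------
1       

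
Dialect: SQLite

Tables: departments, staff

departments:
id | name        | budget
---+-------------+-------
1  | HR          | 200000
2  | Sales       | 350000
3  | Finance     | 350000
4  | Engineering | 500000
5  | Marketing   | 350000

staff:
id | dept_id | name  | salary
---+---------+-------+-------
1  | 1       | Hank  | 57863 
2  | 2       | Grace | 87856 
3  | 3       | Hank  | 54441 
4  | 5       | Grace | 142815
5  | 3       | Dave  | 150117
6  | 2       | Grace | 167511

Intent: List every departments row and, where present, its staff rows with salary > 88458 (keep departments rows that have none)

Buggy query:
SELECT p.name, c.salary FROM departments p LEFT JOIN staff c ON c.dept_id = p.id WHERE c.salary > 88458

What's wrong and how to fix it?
Bug: Filtering c.salary in WHERE discards the NULL rows produced by LEFT JOIN, turning it into an inner join

Fix: Move the right-table condition into the ON clause so unmatched parents are kept

Corrected query:
SELECT p.name, c.salary FROM departments p LEFT JOIN staff c ON c.dept_id = p.id AND c.salary > 88458

Result:
name        | salary
------------+-------
HR          | NULL  
Sales       | 167511
Finance     | 150117
Engineering | NULL  
Marketing   | 142815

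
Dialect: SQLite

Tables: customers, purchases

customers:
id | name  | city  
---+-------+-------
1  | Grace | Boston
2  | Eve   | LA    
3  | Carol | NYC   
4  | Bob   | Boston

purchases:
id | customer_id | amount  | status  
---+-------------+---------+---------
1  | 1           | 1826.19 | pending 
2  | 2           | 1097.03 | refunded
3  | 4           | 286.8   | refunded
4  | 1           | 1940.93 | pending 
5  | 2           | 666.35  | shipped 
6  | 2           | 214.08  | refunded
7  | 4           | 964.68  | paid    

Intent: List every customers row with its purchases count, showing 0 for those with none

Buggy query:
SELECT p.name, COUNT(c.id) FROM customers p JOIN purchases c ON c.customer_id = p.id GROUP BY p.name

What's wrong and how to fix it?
Bug: An inner join excludes parents with zero children

Fix: Switch to LEFT JOIN to retain unmatched parent rows

Corrected query:
SELECT p.name, COUNT(c.id) FROM customers p LEFT JOIN purchases c ON c.customer_id = p.id GROUP BY p.name

Result:
name  | COUNT(c.id)
------+------------
Bob   | 2          
Carol | 0          
Eve   | 3          
Grace | 2          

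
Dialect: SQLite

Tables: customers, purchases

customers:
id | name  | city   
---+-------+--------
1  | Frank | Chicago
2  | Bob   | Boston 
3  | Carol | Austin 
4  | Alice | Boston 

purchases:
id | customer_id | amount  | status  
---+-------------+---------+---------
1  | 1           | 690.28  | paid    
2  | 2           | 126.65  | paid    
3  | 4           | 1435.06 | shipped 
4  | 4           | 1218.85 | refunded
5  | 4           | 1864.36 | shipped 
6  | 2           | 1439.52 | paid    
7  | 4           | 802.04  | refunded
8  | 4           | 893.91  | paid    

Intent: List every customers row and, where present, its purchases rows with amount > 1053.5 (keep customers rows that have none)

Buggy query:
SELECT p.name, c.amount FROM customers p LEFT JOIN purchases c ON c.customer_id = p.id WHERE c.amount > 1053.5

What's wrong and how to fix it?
Bug: Filtering c.amount in WHERE discards the NULL rows produced by LEFT JOIN, turning it into an inner join

Fix: Move the right-table condition into the ON clause so unmatched parents are kept

Corrected query:
SELECT p.name, c.amount FROM customers p LEFT JOIN purchases c ON c.customer_id = p.id AND c.amount > 1053.5

Result:
name  | amount 
------+--------
Frank | NULL   
Bob   | 1439.52
Carol | NULL   
Alice | 1218.85
Alice | 1435.06
Alice | 1864.36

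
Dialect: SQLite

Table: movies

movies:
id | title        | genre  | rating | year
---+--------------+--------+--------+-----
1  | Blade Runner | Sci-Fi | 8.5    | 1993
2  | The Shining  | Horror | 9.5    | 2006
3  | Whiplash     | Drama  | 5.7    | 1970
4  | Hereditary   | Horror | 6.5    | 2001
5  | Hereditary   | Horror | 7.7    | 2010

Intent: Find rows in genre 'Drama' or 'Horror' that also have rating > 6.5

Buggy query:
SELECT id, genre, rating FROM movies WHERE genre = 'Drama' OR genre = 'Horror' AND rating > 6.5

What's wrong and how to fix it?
Bug: Without parentheses, AND is evaluated before OR, so the rating filter only applies to the 'Horror' branch

Fix: Add parentheses around the OR so the AND applies to both alternatives

Corrected query:
SELECT id, genre, rating FROM movies WHERE (genre = 'Drama' OR genre = 'Horror') AND rating > 6.5

Result:
id | genre  | rating
---+--------+-------
2  | Horror | 9.5   
5  | Horror | 7.7   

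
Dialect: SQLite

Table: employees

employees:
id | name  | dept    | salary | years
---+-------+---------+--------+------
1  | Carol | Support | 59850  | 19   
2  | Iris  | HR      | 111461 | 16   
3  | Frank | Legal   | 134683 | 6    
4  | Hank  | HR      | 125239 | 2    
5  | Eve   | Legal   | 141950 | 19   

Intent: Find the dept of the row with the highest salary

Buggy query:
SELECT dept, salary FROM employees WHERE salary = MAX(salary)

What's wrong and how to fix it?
Bug: MAX(salary) is an aggregate and cannot be used directly in WHERE

Fix: Wrap MAX in a scalar subquery so WHERE compares against a single value

Corrected query:
SELECT dept, salary FROM employees WHERE salary = (SELECT MAX(salary) FROM employees)

Result:
dept  | salary
------+-------
Legal | 141950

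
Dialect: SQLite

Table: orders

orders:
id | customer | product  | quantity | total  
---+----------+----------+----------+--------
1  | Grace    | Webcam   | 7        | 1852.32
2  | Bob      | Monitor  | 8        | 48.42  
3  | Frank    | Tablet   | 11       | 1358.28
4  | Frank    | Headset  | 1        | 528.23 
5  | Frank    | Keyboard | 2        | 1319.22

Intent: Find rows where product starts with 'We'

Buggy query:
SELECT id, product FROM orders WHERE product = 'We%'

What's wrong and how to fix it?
Bug: Wildcards only work with LIKE; '=' treats '%' as a literal character

Fix: Use LIKE for wildcard pattern matching

Corrected query:
SELECT id, product FROM orders WHERE product LIKE 'We%'

Result:
id | product
---+--------
1  | Webcam 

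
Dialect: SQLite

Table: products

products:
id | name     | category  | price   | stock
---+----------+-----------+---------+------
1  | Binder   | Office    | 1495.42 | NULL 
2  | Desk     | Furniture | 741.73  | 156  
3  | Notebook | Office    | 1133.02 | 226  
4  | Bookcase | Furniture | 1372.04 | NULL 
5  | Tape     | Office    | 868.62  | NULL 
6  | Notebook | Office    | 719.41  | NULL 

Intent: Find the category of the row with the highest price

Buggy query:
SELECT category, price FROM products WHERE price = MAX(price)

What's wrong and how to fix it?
Bug: WHERE is evaluated per row; an aggregate over the whole table isn't defined there

Fix: Use a subquery: WHERE price = (SELECT MAX(price) FROM products)

Corrected query:
SELECT category, price FROM products WHERE price = (SELECT MAX(price) FROM products)

Result:
category | price  
---------+--------
Office   | 1495.42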